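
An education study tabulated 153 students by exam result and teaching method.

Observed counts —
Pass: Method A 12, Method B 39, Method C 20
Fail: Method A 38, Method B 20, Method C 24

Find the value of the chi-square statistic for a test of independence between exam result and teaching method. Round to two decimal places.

Row totals: 71, 82. Column totals: 50, 59, 44. Grand total N = 153.
Expected counts (row total × column total / N):
  Pass, Method A: 71×50/153 = 23.203
  Pass, Method B: 71×59/153 = 27.379
  Pass, Method C: 71×44/153 = 20.418
  Fail, Method A: 82×50/153 = 26.797
  Fail, Method B: 82×59/153 = 31.621
  Fail, Method C: 82×44/153 = 23.582
Contributions (O − E)²/E:
  (12 − 23.203)²/23.203 = 5.4091
  (39 − 27.379)²/27.379 = 4.9325
  (20 − 20.418)²/20.418 = 0.0086
  (38 − 26.797)²/26.797 = 4.6836
  (20 − 31.621)²/31.621 = 4.2708
  (24 − 23.582)²/23.582 = 0.0074
χ² = 5.4091 + 4.9325 + 0.0086 + 4.6836 + 4.2708 + 0.0074 = 19.31

19.31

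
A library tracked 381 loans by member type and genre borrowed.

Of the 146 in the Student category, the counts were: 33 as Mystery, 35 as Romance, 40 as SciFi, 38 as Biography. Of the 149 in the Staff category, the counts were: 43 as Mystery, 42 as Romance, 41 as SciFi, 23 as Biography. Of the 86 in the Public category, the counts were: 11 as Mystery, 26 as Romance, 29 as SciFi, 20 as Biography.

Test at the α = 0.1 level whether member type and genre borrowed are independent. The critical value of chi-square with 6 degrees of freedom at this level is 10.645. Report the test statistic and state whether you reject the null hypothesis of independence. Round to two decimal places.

12.08; reject H₀

Row totals: 146, 149, 86. Column totals: 87, 103, 110, 81. Grand total N = 381.
Expected counts (row total × column total / N):
  Student, Mystery: 146×87/381 = 33.339
  Student, Romance: 146×103/381 = 39.470
  Student, SciFi: 146×110/381 = 42.152
  Student, Biography: 146×81/381 = 31.039
  Staff, Mystery: 149×87/381 = 34.024
  Staff, Romance: 149×103/381 = 40.281
  Staff, SciFi: 149×110/381 = 43.018
  Staff, Biography: 149×81/381 = 31.677
  Public, Mystery: 86×87/381 = 19.638
  Public, Romance: 86×103/381 = 23.249
  Public, SciFi: 86×110/381 = 24.829
  Public, Biography: 86×81/381 = 18.283
Contributions (O − E)²/E:
  (33 − 33.339)²/33.339 = 0.0034
  (35 − 39.470)²/39.470 = 0.5062
  (40 − 42.152)²/42.152 = 0.1099
  (38 − 31.039)²/31.039 = 1.5611
  (43 − 34.024)²/34.024 = 2.3680
  (42 − 40.281)²/40.281 = 0.0734
  (41 − 43.018)²/43.018 = 0.0947
  (23 − 31.677)²/31.677 = 2.3768
  (11 − 19.638)²/19.638 = 3.7995
  (26 − 23.249)²/23.249 = 0.3255
  (29 − 24.829)²/24.829 = 0.7007
  (20 − 18.283)²/18.283 = 0.1612
χ² = 0.0034 + 0.5062 + 0.1099 + 1.5611 + 2.3680 + 0.0734 + 0.0947 + 2.3768 + 3.7995 + 0.3255 + 0.7007 + 0.1612 = 12.08
df = (3−1)(4−1) = 6. Since 12.08 > 10.645, reject the null hypothesis of independence at α = 0.1.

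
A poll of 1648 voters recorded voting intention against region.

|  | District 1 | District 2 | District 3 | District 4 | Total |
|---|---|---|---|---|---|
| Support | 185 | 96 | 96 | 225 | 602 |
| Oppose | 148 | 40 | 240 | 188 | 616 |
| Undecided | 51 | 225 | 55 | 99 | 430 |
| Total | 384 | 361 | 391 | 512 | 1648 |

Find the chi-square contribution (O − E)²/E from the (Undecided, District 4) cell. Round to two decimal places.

Row total (Undecided) = 430; column total (District 4) = 512; N = 1648.
Expected count E = 430 × 512 / 1648 = 133.5922.
Contribution = (O − E)²/E = (99 − 133.5922)² / 133.5922 = 8.96.

8.96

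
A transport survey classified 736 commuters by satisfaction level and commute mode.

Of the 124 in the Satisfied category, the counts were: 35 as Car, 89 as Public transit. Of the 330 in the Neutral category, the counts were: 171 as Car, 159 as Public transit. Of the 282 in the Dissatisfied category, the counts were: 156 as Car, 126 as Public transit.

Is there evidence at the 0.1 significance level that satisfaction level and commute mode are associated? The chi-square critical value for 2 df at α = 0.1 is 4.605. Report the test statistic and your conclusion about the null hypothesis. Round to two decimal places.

Row totals: 124, 330, 282. Column totals: 362, 374. Grand total N = 736.
Expected counts (row total × column total / N):
  Satisfied, Car: 124×362/736 = 60.989
  Satisfied, Public transit: 124×374/736 = 63.011
  Neutral, Car: 330×362/736 = 162.310
  Neutral, Public transit: 330×374/736 = 167.690
  Dissatisfied, Car: 282×362/736 = 138.701
  Dissatisfied, Public transit: 282×374/736 = 143.299
Contributions (O − E)²/E:
  (35 − 60.989)²/60.989 = 11.0746
  (89 − 63.011)²/63.011 = 10.7192
  (171 − 162.310)²/162.310 = 0.4653
  (159 − 167.690)²/167.690 = 0.4503
  (156 − 138.701)²/138.701 = 2.1576
  (126 − 143.299)²/143.299 = 2.0883
χ² = 11.0746 + 10.7192 + 0.4653 + 0.4503 + 2.1576 + 2.0883 = 26.96
df = (3−1)(2−1) = 2. Since 26.96 > 4.605, reject the null hypothesis of independence at α = 0.1.

26.96; reject H₀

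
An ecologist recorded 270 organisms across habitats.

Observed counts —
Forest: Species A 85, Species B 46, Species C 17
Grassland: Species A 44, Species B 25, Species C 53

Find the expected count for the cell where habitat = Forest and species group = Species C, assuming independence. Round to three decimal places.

Row total (Forest) = 148; column total (Species C) = 70; grand total N = 270.
Expected count = (row total × column total) / N = 148 × 70 / 270 = 38.370.

38.370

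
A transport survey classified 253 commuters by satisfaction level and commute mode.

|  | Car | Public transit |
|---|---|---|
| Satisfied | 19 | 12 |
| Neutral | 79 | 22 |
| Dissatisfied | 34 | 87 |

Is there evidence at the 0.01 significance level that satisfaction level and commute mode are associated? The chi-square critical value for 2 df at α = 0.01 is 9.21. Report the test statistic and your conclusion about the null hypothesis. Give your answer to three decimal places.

Row totals: 31, 101, 121. Column totals: 132, 121. Grand total N = 253.
Expected counts (row total × column total / N):
  Satisfied, Car: 31×132/253 = 16.17391
  Satisfied, Public transit: 31×121/253 = 14.82609
  Neutral, Car: 101×132/253 = 52.69565
  Neutral, Public transit: 101×121/253 = 48.30435
  Dissatisfied, Car: 121×132/253 = 63.13043
  Dissatisfied, Public transit: 121×121/253 = 57.86957
Contributions (O − E)²/E:
  (19 − 16.17391)²/16.17391 = 0.4938
  (12 − 14.82609)²/14.82609 = 0.5387
  (79 − 52.69565)²/52.69565 = 13.1305
  (22 − 48.30435)²/48.30435 = 14.3242
  (34 − 63.13043)²/63.13043 = 13.4417
  (87 − 57.86957)²/57.86957 = 14.6637
χ² = 0.4938 + 0.5387 + 13.1305 + 14.3242 + 13.4417 + 14.6637 = 56.593
df = (3−1)(2−1) = 2. Since 56.593 > 9.21, reject the null hypothesis of independence at α = 0.01.

56.593; reject H₀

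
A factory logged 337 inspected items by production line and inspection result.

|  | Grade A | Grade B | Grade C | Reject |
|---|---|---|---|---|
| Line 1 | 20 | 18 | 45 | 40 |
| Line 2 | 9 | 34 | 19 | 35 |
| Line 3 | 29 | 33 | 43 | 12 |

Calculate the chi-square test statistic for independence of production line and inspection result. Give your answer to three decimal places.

40.529

Row totals: 123, 97, 117. Column totals: 58, 85, 107, 87. Grand total N = 337.
Expected counts (row total × column total / N):
  Line 1, Grade A: 123×58/337 = 21.1691
  Line 1, Grade B: 123×85/337 = 31.0237
  Line 1, Grade C: 123×107/337 = 39.0534
  Line 1, Reject: 123×87/337 = 31.7537
  Line 2, Grade A: 97×58/337 = 16.6944
  Line 2, Grade B: 97×85/337 = 24.4659
  Line 2, Grade C: 97×107/337 = 30.7982
  Line 2, Reject: 97×87/337 = 25.0415
  Line 3, Grade A: 117×58/337 = 20.1365
  Line 3, Grade B: 117×85/337 = 29.5104
  Line 3, Grade C: 117×107/337 = 37.1484
  Line 3, Reject: 117×87/337 = 30.2047
Contributions (O − E)²/E:
  (20 − 21.1691)²/21.1691 = 0.0646
  (18 − 31.0237)²/31.0237 = 5.4673
  (45 − 39.0534)²/39.0534 = 0.9055
  (40 − 31.7537)²/31.7537 = 2.1415
  (9 − 16.6944)²/16.6944 = 3.5463
  (34 − 24.4659)²/24.4659 = 3.7153
  (19 − 30.7982)²/30.7982 = 4.5197
  (35 − 25.0415)²/25.0415 = 3.9603
  (29 − 20.1365)²/20.1365 = 3.9015
  (33 − 29.5104)²/29.5104 = 0.4126
  (43 − 37.1484)²/37.1484 = 0.9217
  (12 − 30.2047)²/30.2047 = 10.9722
χ² = 0.0646 + 5.4673 + 0.9055 + 2.1415 + 3.5463 + 3.7153 + 4.5197 + 3.9603 + 3.9015 + 0.4126 + 0.9217 + 10.9722 = 40.529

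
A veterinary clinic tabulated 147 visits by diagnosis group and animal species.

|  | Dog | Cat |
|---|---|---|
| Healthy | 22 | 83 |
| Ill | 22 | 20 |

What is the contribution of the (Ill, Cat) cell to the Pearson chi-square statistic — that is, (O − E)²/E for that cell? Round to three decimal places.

Row total (Ill) = 42; column total (Cat) = 103; N = 147.
Expected count E = 42 × 103 / 147 = 29.4286.
Contribution = (O − E)²/E = (20 − 29.4286)² / 29.4286 = 3.021.

3.021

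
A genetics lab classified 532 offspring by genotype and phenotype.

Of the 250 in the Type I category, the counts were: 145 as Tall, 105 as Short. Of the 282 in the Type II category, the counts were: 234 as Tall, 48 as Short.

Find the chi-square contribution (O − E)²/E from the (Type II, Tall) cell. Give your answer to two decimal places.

5.45

Row total (Type II) = 282; column total (Tall) = 379; N = 532.
Expected count E = 282 × 379 / 532 = 200.898.
Contribution = (O − E)²/E = (234 − 200.898)² / 200.898 = 5.45.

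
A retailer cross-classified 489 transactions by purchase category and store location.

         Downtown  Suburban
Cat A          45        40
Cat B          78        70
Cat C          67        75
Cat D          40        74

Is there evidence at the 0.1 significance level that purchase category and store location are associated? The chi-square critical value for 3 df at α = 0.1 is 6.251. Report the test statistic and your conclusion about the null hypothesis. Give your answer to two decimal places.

9.63; reject H₀

Row totals: 85, 148, 142, 114. Column totals: 230, 259. Grand total N = 489.
Expected counts (row total × column total / N):
  Cat A, Downtown: 85×230/489 = 39.980
  Cat A, Suburban: 85×259/489 = 45.020
  Cat B, Downtown: 148×230/489 = 69.611
  Cat B, Suburban: 148×259/489 = 78.389
  Cat C, Downtown: 142×230/489 = 66.789
  Cat C, Suburban: 142×259/489 = 75.211
  Cat D, Downtown: 114×230/489 = 53.620
  Cat D, Suburban: 114×259/489 = 60.380
Contributions (O − E)²/E:
  (45 − 39.980)²/39.980 = 0.6303
  (40 − 45.020)²/45.020 = 0.5598
  (78 − 69.611)²/69.611 = 1.0110
  (70 − 78.389)²/78.389 = 0.8978
  (67 − 66.789)²/66.789 = 0.0007
  (75 − 75.211)²/75.211 = 0.0006
  (40 − 53.620)²/53.620 = 3.4596
  (74 − 60.380)²/60.380 = 3.0723
χ² = 0.6303 + 0.5598 + 1.0110 + 0.8978 + 0.0007 + 0.0006 + 3.4596 + 3.0723 = 9.63
df = (4−1)(2−1) = 3. Since 9.63 > 6.251, reject the null hypothesis of independence at α = 0.1.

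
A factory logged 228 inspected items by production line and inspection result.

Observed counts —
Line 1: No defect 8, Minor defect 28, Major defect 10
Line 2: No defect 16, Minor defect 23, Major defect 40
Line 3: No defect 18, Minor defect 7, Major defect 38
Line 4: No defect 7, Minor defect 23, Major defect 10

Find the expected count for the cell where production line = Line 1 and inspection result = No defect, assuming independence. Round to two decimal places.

Row total (Line 1) = 46; column total (No defect) = 49; grand total N = 228.
Expected count = (row total × column total) / N = 46 × 49 / 228 = 9.89.

9.89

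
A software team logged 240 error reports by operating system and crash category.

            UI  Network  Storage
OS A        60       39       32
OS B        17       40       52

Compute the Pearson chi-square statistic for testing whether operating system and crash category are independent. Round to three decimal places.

Row totals: 131, 109. Column totals: 77, 79, 84. Grand total N = 240.
Expected counts (row total × column total / N):
  OS A, UI: 131×77/240 = 42.0292
  OS A, Network: 131×79/240 = 43.1208
  OS A, Storage: 131×84/240 = 45.8500
  OS B, UI: 109×77/240 = 34.9708
  OS B, Network: 109×79/240 = 35.8792
  OS B, Storage: 109×84/240 = 38.1500
Contributions (O − E)²/E:
  (60 − 42.0292)²/42.0292 = 7.6839
  (39 − 43.1208)²/43.1208 = 0.3938
  (32 − 45.8500)²/45.8500 = 4.1837
  (17 − 34.9708)²/34.9708 = 9.2348
  (40 − 35.8792)²/35.8792 = 0.4733
  (52 − 38.1500)²/38.1500 = 5.0281
χ² = 7.6839 + 0.3938 + 4.1837 + 9.2348 + 0.4733 + 5.0281 = 26.998

26.998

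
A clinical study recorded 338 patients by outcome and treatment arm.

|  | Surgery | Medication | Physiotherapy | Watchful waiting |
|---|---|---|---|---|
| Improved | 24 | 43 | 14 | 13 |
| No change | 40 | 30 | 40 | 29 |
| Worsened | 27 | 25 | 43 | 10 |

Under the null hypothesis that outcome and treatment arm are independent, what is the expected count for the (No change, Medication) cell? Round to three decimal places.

40.302

Row total (No change) = 139; column total (Medication) = 98; grand total N = 338.
Expected count = (row total × column total) / N = 139 × 98 / 338 = 40.302.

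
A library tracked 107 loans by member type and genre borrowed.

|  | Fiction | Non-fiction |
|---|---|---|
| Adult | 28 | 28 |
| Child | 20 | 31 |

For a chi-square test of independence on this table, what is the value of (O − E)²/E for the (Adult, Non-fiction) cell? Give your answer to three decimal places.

0.268

Row total (Adult) = 56; column total (Non-fiction) = 59; N = 107.
Expected count E = 56 × 59 / 107 = 30.8785.
Contribution = (O − E)²/E = (28 − 30.8785)² / 30.8785 = 0.268.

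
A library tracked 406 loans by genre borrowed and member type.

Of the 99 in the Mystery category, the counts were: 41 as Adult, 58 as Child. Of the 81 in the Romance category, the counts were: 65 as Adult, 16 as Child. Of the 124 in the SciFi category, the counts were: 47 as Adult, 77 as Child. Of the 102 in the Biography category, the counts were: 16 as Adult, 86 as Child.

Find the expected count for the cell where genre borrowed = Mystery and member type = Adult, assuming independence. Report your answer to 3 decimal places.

41.209

Row total (Mystery) = 99; column total (Adult) = 169; grand total N = 406.
Expected count = (row total × column total) / N = 99 × 169 / 406 = 41.209.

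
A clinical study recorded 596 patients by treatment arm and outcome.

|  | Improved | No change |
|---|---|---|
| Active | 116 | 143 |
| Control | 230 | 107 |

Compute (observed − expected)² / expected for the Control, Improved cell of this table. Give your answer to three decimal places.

Row total (Control) = 337; column total (Improved) = 346; N = 596.
Expected count E = 337 × 346 / 596 = 195.64094.
Contribution = (O − E)²/E = (230 − 195.64094)² / 195.64094 = 6.034.

6.034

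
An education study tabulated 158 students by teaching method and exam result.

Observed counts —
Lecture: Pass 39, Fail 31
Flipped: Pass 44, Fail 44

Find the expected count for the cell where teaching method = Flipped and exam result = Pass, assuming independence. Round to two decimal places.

46.23

Row total (Flipped) = 88; column total (Pass) = 83; grand total N = 158.
Expected count = (row total × column total) / N = 88 × 83 / 158 = 46.23.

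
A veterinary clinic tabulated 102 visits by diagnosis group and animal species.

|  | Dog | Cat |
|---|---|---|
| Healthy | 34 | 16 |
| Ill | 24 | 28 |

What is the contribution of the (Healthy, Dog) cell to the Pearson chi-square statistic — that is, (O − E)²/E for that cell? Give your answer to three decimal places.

1.091

Row total (Healthy) = 50; column total (Dog) = 58; N = 102.
Expected count E = 50 × 58 / 102 = 28.4314.
Contribution = (O − E)²/E = (34 − 28.4314)² / 28.4314 = 1.091.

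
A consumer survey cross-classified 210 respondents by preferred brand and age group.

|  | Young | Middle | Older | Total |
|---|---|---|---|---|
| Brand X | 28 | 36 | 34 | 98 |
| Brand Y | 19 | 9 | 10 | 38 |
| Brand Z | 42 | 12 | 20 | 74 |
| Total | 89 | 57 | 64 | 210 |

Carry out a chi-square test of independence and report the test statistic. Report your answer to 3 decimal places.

16.360

Grand total N = 210.
Expected counts (row total × column total / N):
  Brand X, Young: 98×89/210 = 41.5333
  Brand X, Middle: 98×57/210 = 26.6000
  Brand X, Older: 98×64/210 = 29.8667
  Brand Y, Young: 38×89/210 = 16.1048
  Brand Y, Middle: 38×57/210 = 10.3143
  Brand Y, Older: 38×64/210 = 11.5810
  Brand Z, Young: 74×89/210 = 31.3619
  Brand Z, Middle: 74×57/210 = 20.0857
  Brand Z, Older: 74×64/210 = 22.5524
Contributions (O − E)²/E:
  (28 − 41.5333)²/41.5333 = 4.4097
  (36 − 26.6000)²/26.6000 = 3.3218
  (34 − 29.8667)²/29.8667 = 0.5720
  (19 − 16.1048)²/16.1048 = 0.5205
  (9 − 10.3143)²/10.3143 = 0.1675
  (10 − 11.5810)²/11.5810 = 0.2158
  (42 − 31.3619)²/31.3619 = 3.6085
  (12 − 20.0857)²/20.0857 = 3.2550
  (20 − 22.5524)²/22.5524 = 0.2889
χ² = 4.4097 + 3.3218 + 0.5720 + 0.5205 + 0.1675 + 0.2158 + 3.6085 + 3.2550 + 0.2889 = 16.360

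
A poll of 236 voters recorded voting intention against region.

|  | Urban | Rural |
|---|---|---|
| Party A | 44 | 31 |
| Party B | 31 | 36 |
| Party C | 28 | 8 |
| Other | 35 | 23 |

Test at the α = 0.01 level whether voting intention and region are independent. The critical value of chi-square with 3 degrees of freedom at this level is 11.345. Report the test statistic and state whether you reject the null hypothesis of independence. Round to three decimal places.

9.720; fail to reject H₀

Row totals: 75, 67, 36, 58. Column totals: 138, 98. Grand total N = 236.
Expected counts (row total × column total / N):
  Party A, Urban: 75×138/236 = 43.8559
  Party A, Rural: 75×98/236 = 31.1441
  Party B, Urban: 67×138/236 = 39.1780
  Party B, Rural: 67×98/236 = 27.8220
  Party C, Urban: 36×138/236 = 21.0508
  Party C, Rural: 36×98/236 = 14.9492
  Other, Urban: 58×138/236 = 33.9153
  Other, Rural: 58×98/236 = 24.0847
Contributions (O − E)²/E:
  (44 − 43.8559)²/43.8559 = 0.0005
  (31 − 31.1441)²/31.1441 = 0.0007
  (31 − 39.1780)²/39.1780 = 1.7071
  (36 − 27.8220)²/27.8220 = 2.4038
  (28 − 21.0508)²/21.0508 = 2.2940
  (8 − 14.9492)²/14.9492 = 3.2304
  (35 − 33.9153)²/33.9153 = 0.0347
  (23 − 24.0847)²/24.0847 = 0.0489
χ² = 0.0005 + 0.0007 + 1.7071 + 2.4038 + 2.2940 + 3.2304 + 0.0347 + 0.0489 = 9.720
df = (4−1)(2−1) = 3. Since 9.720 < 11.345, fail to reject the null hypothesis of independence at α = 0.01.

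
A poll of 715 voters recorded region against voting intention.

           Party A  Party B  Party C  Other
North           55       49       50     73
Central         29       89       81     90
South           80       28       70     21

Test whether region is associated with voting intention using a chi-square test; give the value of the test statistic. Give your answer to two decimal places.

Row totals: 227, 289, 199. Column totals: 164, 166, 201, 184. Grand total N = 715.
Expected counts (row total × column total / N):
  North, Party A: 227×164/715 = 52.067
  North, Party B: 227×166/715 = 52.702
  North, Party C: 227×201/715 = 63.814
  North, Other: 227×184/715 = 58.417
  Central, Party A: 289×164/715 = 66.288
  Central, Party B: 289×166/715 = 67.097
  Central, Party C: 289×201/715 = 81.243
  Central, Other: 289×184/715 = 74.372
  South, Party A: 199×164/715 = 45.645
  South, Party B: 199×166/715 = 46.201
  South, Party C: 199×201/715 = 55.943
  South, Other: 199×184/715 = 51.211
Contributions (O − E)²/E:
  (55 − 52.067)²/52.067 = 0.1652
  (49 − 52.702)²/52.702 = 0.2600
  (50 − 63.814)²/63.814 = 2.9904
  (73 − 58.417)²/58.417 = 3.6404
  (29 − 66.288)²/66.288 = 20.9751
  (89 − 67.097)²/67.097 = 7.1500
  (81 − 81.243)²/81.243 = 0.0007
  (90 − 74.372)²/74.372 = 3.2840
  (80 − 45.645)²/45.645 = 25.8575
  (28 − 46.201)²/46.201 = 7.1703
  (70 − 55.943)²/55.943 = 3.5322
  (21 − 51.211)²/51.211 = 17.8224
χ² = 0.1652 + 0.2600 + 2.9904 + 3.6404 + 20.9751 + 7.1500 + 0.0007 + 3.2840 + 25.8575 + 7.1703 + 3.5322 + 17.8224 = 92.85

92.85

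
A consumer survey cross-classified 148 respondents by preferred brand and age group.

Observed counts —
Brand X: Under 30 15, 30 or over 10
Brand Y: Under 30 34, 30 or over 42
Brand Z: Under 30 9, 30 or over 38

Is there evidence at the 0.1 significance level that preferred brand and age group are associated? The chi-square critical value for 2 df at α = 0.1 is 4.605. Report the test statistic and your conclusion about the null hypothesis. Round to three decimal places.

Row totals: 25, 76, 47. Column totals: 58, 90. Grand total N = 148.
Expected counts (row total × column total / N):
  Brand X, Under 30: 25×58/148 = 9.7973
  Brand X, 30 or over: 25×90/148 = 15.2027
  Brand Y, Under 30: 76×58/148 = 29.7838
  Brand Y, 30 or over: 76×90/148 = 46.2162
  Brand Z, Under 30: 47×58/148 = 18.4189
  Brand Z, 30 or over: 47×90/148 = 28.5811
Contributions (O − E)²/E:
  (15 − 9.7973)²/9.7973 = 2.7628
  (10 − 15.2027)²/15.2027 = 1.7805
  (34 − 29.7838)²/29.7838 = 0.5968
  (42 − 46.2162)²/46.2162 = 0.3846
  (9 − 18.4189)²/18.4189 = 4.8166
  (38 − 28.5811)²/28.5811 = 3.1040
χ² = 2.7628 + 1.7805 + 0.5968 + 0.3846 + 4.8166 + 3.1040 = 13.445
df = (3−1)(2−1) = 2. Since 13.445 > 4.605, reject the null hypothesis of independence at α = 0.1.

13.445; reject H₀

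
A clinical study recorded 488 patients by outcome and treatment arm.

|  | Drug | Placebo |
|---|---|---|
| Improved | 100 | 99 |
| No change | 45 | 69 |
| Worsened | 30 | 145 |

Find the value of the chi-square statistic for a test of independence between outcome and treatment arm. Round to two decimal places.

Row totals: 199, 114, 175. Column totals: 175, 313. Grand total N = 488.
Expected counts (row total × column total / N):
  Improved, Drug: 199×175/488 = 71.3627
  Improved, Placebo: 199×313/488 = 127.6373
  No change, Drug: 114×175/488 = 40.8811
  No change, Placebo: 114×313/488 = 73.1189
  Worsened, Drug: 175×175/488 = 62.7561
  Worsened, Placebo: 175×313/488 = 112.2439
Contributions (O − E)²/E:
  (100 − 71.3627)²/71.3627 = 11.4919
  (99 − 127.6373)²/127.6373 = 6.4252
  (45 − 40.8811)²/40.8811 = 0.4150
  (69 − 73.1189)²/73.1189 = 0.2320
  (30 − 62.7561)²/62.7561 = 17.0973
  (145 − 112.2439)²/112.2439 = 9.5592
χ² = 11.4919 + 6.4252 + 0.4150 + 0.2320 + 17.0973 + 9.5592 = 45.22

45.22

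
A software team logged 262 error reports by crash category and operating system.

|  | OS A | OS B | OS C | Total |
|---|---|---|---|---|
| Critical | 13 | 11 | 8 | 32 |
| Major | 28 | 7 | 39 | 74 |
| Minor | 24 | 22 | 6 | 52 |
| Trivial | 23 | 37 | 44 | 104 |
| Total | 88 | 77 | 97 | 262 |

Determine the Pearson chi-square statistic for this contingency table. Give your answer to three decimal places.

Grand total N = 262.
Expected counts (row total × column total / N):
  Critical, OS A: 32×88/262 = 10.7481
  Critical, OS B: 32×77/262 = 9.4046
  Critical, OS C: 32×97/262 = 11.8473
  Major, OS A: 74×88/262 = 24.8550
  Major, OS B: 74×77/262 = 21.7481
  Major, OS C: 74×97/262 = 27.3969
  Minor, OS A: 52×88/262 = 17.4656
  Minor, OS B: 52×77/262 = 15.2824
  Minor, OS C: 52×97/262 = 19.2519
  Trivial, OS A: 104×88/262 = 34.9313
  Trivial, OS B: 104×77/262 = 30.5649
  Trivial, OS C: 104×97/262 = 38.5038
Contributions (O − E)²/E:
  (13 − 10.7481)²/10.7481 = 0.4718
  (11 − 9.4046)²/9.4046 = 0.2706
  (8 − 11.8473)²/11.8473 = 1.2494
  (28 − 24.8550)²/24.8550 = 0.3979
  (7 − 21.7481)²/21.7481 = 10.0012
  (39 − 27.3969)²/27.3969 = 4.9141
  (24 − 17.4656)²/17.4656 = 2.4447
  (22 − 15.2824)²/15.2824 = 2.9528
  (6 − 19.2519)²/19.2519 = 9.1218
  (23 − 34.9313)²/34.9313 = 4.0753
  (37 − 30.5649)²/30.5649 = 1.3548
  (44 − 38.5038)²/38.5038 = 0.7846
χ² = 0.4718 + 0.2706 + 1.2494 + 0.3979 + 10.0012 + 4.9141 + 2.4447 + 2.9528 + 9.1218 + 4.0753 + 1.3548 + 0.7846 = 38.039

38.039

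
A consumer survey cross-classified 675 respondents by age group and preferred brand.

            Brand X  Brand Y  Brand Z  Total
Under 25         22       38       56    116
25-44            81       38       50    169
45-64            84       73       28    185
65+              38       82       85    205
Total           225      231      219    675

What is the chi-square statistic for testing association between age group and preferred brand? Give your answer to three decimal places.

Grand total N = 675.
Expected counts (row total × column total / N):
  Under 25, Brand X: 116×225/675 = 38.6667
  Under 25, Brand Y: 116×231/675 = 39.6978
  Under 25, Brand Z: 116×219/675 = 37.6356
  25-44, Brand X: 169×225/675 = 56.3333
  25-44, Brand Y: 169×231/675 = 57.8356
  25-44, Brand Z: 169×219/675 = 54.8311
  45-64, Brand X: 185×225/675 = 61.6667
  45-64, Brand Y: 185×231/675 = 63.3111
  45-64, Brand Z: 185×219/675 = 60.0222
  65+, Brand X: 205×225/675 = 68.3333
  65+, Brand Y: 205×231/675 = 70.1556
  65+, Brand Z: 205×219/675 = 66.5111
Contributions (O − E)²/E:
  (22 − 38.6667)²/38.6667 = 7.1839
  (38 − 39.6978)²/39.6978 = 0.0726
  (56 − 37.6356)²/37.6356 = 8.9610
  (81 − 56.3333)²/56.3333 = 10.8008
  (38 − 57.8356)²/57.8356 = 6.8029
  (50 − 54.8311)²/54.8311 = 0.4257
  (84 − 61.6667)²/61.6667 = 8.0883
  (73 − 63.3111)²/63.3111 = 1.4828
  (28 − 60.0222)²/60.0222 = 17.0840
  (38 − 68.3333)²/68.3333 = 13.4650
  (82 − 70.1556)²/70.1556 = 1.9997
  (85 − 66.5111)²/66.5111 = 5.1396
χ² = 7.1839 + 0.0726 + 8.9610 + 10.8008 + 6.8029 + 0.4257 + 8.0883 + 1.4828 + 17.0840 + 13.4650 + 1.9997 + 5.1396 = 81.506

81.506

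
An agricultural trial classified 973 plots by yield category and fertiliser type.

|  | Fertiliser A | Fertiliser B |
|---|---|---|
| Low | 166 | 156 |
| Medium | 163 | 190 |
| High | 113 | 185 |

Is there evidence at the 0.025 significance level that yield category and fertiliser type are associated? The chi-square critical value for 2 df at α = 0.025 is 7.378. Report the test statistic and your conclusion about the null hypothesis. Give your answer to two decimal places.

11.73; reject H₀

Row totals: 322, 353, 298. Column totals: 442, 531. Grand total N = 973.
Expected counts (row total × column total / N):
  Low, Fertiliser A: 322×442/973 = 146.273
  Low, Fertiliser B: 322×531/973 = 175.727
  Medium, Fertiliser A: 353×442/973 = 160.356
  Medium, Fertiliser B: 353×531/973 = 192.644
  High, Fertiliser A: 298×442/973 = 135.371
  High, Fertiliser B: 298×531/973 = 162.629
Contributions (O − E)²/E:
  (166 − 146.273)²/146.273 = 2.6605
  (156 − 175.727)²/175.727 = 2.2145
  (163 − 160.356)²/160.356 = 0.0436
  (190 − 192.644)²/192.644 = 0.0363
  (113 − 135.371)²/135.371 = 3.6970
  (185 − 162.629)²/162.629 = 3.0773
χ² = 2.6605 + 2.2145 + 0.0436 + 0.0363 + 3.6970 + 3.0773 = 11.73
df = (3−1)(2−1) = 2. Since 11.73 > 7.378, reject the null hypothesis of independence at α = 0.025.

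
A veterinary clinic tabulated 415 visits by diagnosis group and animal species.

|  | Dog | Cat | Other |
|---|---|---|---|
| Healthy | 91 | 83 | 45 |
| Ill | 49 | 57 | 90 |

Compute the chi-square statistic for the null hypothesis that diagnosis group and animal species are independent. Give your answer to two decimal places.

Row totals: 219, 196. Column totals: 140, 140, 135. Grand total N = 415.
Expected counts (row total × column total / N):
  Healthy, Dog: 219×140/415 = 73.880
  Healthy, Cat: 219×140/415 = 73.880
  Healthy, Other: 219×135/415 = 71.241
  Ill, Dog: 196×140/415 = 66.120
  Ill, Cat: 196×140/415 = 66.120
  Ill, Other: 196×135/415 = 63.759
Contributions (O − E)²/E:
  (91 − 73.880)²/73.880 = 3.9672
  (83 − 73.880)²/73.880 = 1.1258
  (45 − 71.241)²/71.241 = 9.6656
  (49 − 66.120)²/66.120 = 4.4328
  (57 − 66.120)²/66.120 = 1.2579
  (90 − 63.759)²/63.759 = 10.7999
χ² = 3.9672 + 1.1258 + 9.6656 + 4.4328 + 1.2579 + 10.7999 = 31.25

31.25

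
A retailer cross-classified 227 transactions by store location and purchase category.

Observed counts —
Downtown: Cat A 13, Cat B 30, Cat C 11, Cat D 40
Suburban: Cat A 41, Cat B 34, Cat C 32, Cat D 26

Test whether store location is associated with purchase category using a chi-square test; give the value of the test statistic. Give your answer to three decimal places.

21.941

Row totals: 94, 133. Column totals: 54, 64, 43, 66. Grand total N = 227.
Expected counts (row total × column total / N):
  Downtown, Cat A: 94×54/227 = 22.3612
  Downtown, Cat B: 94×64/227 = 26.5022
  Downtown, Cat C: 94×43/227 = 17.8062
  Downtown, Cat D: 94×66/227 = 27.3304
  Suburban, Cat A: 133×54/227 = 31.6388
  Suburban, Cat B: 133×64/227 = 37.4978
  Suburban, Cat C: 133×43/227 = 25.1938
  Suburban, Cat D: 133×66/227 = 38.6696
Contributions (O − E)²/E:
  (13 − 22.3612)²/22.3612 = 3.9189
  (30 − 26.5022)²/26.5022 = 0.4616
  (11 − 17.8062)²/17.8062 = 2.6016
  (40 − 27.3304)²/27.3304 = 5.8733
  (41 − 31.6388)²/31.6388 = 2.7698
  (34 − 37.4978)²/37.4978 = 0.3263
  (32 − 25.1938)²/25.1938 = 1.8387
  (26 − 38.6696)²/38.6696 = 4.1510
χ² = 3.9189 + 0.4616 + 2.6016 + 5.8733 + 2.7698 + 0.3263 + 1.8387 + 4.1510 = 21.941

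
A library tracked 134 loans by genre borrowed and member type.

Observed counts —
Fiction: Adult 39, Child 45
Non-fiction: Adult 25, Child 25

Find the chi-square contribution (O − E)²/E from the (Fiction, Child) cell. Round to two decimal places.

0.03

Row total (Fiction) = 84; column total (Child) = 70; N = 134.
Expected count E = 84 × 70 / 134 = 43.881.
Contribution = (O − E)²/E = (45 − 43.881)² / 43.881 = 0.03.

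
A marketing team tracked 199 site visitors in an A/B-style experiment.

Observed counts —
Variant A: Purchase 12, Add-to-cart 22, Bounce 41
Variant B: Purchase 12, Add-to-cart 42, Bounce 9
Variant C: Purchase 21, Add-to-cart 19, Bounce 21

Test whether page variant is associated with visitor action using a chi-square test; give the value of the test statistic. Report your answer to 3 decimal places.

35.050

Row totals: 75, 63, 61. Column totals: 45, 83, 71. Grand total N = 199.
Expected counts (row total × column total / N):
  Variant A, Purchase: 75×45/199 = 16.9598
  Variant A, Add-to-cart: 75×83/199 = 31.2814
  Variant A, Bounce: 75×71/199 = 26.7588
  Variant B, Purchase: 63×45/199 = 14.2462
  Variant B, Add-to-cart: 63×83/199 = 26.2764
  Variant B, Bounce: 63×71/199 = 22.4774
  Variant C, Purchase: 61×45/199 = 13.7940
  Variant C, Add-to-cart: 61×83/199 = 25.4422
  Variant C, Bounce: 61×71/199 = 21.7638
Contributions (O − E)²/E:
  (12 − 16.9598)²/16.9598 = 1.4505
  (22 − 31.2814)²/31.2814 = 2.7539
  (41 − 26.7588)²/26.7588 = 7.5793
  (12 − 14.2462)²/14.2462 = 0.3542
  (42 − 26.2764)²/26.2764 = 9.4089
  (9 − 22.4774)²/22.4774 = 8.0810
  (21 − 13.7940)²/13.7940 = 3.7644
  (19 − 25.4422)²/25.4422 = 1.6312
  (21 − 21.7638)²/21.7638 = 0.0268
χ² = 1.4505 + 2.7539 + 7.5793 + 0.3542 + 9.4089 + 8.0810 + 3.7644 + 1.6312 + 0.0268 = 35.050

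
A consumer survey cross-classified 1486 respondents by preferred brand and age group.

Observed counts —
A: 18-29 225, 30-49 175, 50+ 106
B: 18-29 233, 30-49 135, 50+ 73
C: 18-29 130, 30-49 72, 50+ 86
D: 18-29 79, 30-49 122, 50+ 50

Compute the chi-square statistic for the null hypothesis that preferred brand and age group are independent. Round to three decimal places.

55.388

Row totals: 506, 441, 288, 251. Column totals: 667, 504, 315. Grand total N = 1486.
Expected counts (row total × column total / N):
  A, 18-29: 506×667/1486 = 227.1211
  A, 30-49: 506×504/1486 = 171.6178
  A, 50+: 506×315/1486 = 107.2611
  B, 18-29: 441×667/1486 = 197.9455
  B, 30-49: 441×504/1486 = 149.5720
  B, 50+: 441×315/1486 = 93.4825
  C, 18-29: 288×667/1486 = 129.2705
  C, 30-49: 288×504/1486 = 97.6797
  C, 50+: 288×315/1486 = 61.0498
  D, 18-29: 251×667/1486 = 112.6629
  D, 30-49: 251×504/1486 = 85.1306
  D, 50+: 251×315/1486 = 53.2066
Contributions (O − E)²/E:
  (225 − 227.1211)²/227.1211 = 0.0198
  (175 − 171.6178)²/171.6178 = 0.0667
  (106 − 107.2611)²/107.2611 = 0.0148
  (233 − 197.9455)²/197.9455 = 6.2079
  (135 − 149.5720)²/149.5720 = 1.4197
  (73 − 93.4825)²/93.4825 = 4.4878
  (130 − 129.2705)²/129.2705 = 0.0041
  (72 − 97.6797)²/97.6797 = 6.7511
  (86 − 61.0498)²/61.0498 = 10.1968
  (79 − 112.6629)²/112.6629 = 10.0582
  (122 − 85.1306)²/85.1306 = 15.9679
  (50 − 53.2066)²/53.2066 = 0.1933
χ² = 0.0198 + 0.0667 + 0.0148 + 6.2079 + 1.4197 + 4.4878 + 0.0041 + 6.7511 + 10.1968 + 10.0582 + 15.9679 + 0.1933 = 55.388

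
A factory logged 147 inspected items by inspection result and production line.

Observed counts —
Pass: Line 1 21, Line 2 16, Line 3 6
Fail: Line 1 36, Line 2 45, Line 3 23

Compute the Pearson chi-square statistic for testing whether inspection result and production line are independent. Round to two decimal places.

2.88

Row totals: 43, 104. Column totals: 57, 61, 29. Grand total N = 147.
Expected counts (row total × column total / N):
  Pass, Line 1: 43×57/147 = 16.673
  Pass, Line 2: 43×61/147 = 17.844
  Pass, Line 3: 43×29/147 = 8.483
  Fail, Line 1: 104×57/147 = 40.327
  Fail, Line 2: 104×61/147 = 43.156
  Fail, Line 3: 104×29/147 = 20.517
Contributions (O − E)²/E:
  (21 − 16.673)²/16.673 = 1.1229
  (16 − 17.844)²/17.844 = 0.1906
  (6 − 8.483)²/8.483 = 0.7268
  (36 − 40.327)²/40.327 = 0.4643
  (45 − 43.156)²/43.156 = 0.0788
  (23 − 20.517)²/20.517 = 0.3005
χ² = 1.1229 + 0.1906 + 0.7268 + 0.4643 + 0.0788 + 0.3005 = 2.88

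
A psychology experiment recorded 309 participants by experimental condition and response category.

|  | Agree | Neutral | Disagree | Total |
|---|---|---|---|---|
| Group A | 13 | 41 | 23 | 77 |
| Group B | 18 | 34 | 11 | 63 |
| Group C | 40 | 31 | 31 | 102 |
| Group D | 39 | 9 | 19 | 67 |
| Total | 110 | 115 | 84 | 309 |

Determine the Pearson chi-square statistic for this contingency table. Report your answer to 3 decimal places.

Grand total N = 309.
Expected counts (row total × column total / N):
  Group A, Agree: 77×110/309 = 27.4110
  Group A, Neutral: 77×115/309 = 28.6570
  Group A, Disagree: 77×84/309 = 20.9320
  Group B, Agree: 63×110/309 = 22.4272
  Group B, Neutral: 63×115/309 = 23.4466
  Group B, Disagree: 63×84/309 = 17.1262
  Group C, Agree: 102×110/309 = 36.3107
  Group C, Neutral: 102×115/309 = 37.9612
  Group C, Disagree: 102×84/309 = 27.7282
  Group D, Agree: 67×110/309 = 23.8511
  Group D, Neutral: 67×115/309 = 24.9353
  Group D, Disagree: 67×84/309 = 18.2136
Contributions (O − E)²/E:
  (13 − 27.4110)²/27.4110 = 7.5764
  (41 − 28.6570)²/28.6570 = 5.3163
  (23 − 20.9320)²/20.9320 = 0.2043
  (18 − 22.4272)²/22.4272 = 0.8739
  (34 − 23.4466)²/23.4466 = 4.7501
  (11 − 17.1262)²/17.1262 = 2.1914
  (40 − 36.3107)²/36.3107 = 0.3748
  (31 − 37.9612)²/37.9612 = 1.2765
  (31 − 27.7282)²/27.7282 = 0.3861
  (39 − 23.8511)²/23.8511 = 9.6217
  (9 − 24.9353)²/24.9353 = 10.1837
  (19 − 18.2136)²/18.2136 = 0.0340
χ² = 7.5764 + 5.3163 + 0.2043 + 0.8739 + 4.7501 + 2.1914 + 0.3748 + 1.2765 + 0.3861 + 9.6217 + 10.1837 + 0.0340 = 42.789

42.789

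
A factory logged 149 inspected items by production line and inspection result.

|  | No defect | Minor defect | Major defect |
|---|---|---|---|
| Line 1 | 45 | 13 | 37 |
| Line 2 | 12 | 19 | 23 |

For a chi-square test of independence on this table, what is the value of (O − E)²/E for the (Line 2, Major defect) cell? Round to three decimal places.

Row total (Line 2) = 54; column total (Major defect) = 60; N = 149.
Expected count E = 54 × 60 / 149 = 21.74497.
Contribution = (O − E)²/E = (23 − 21.74497)² / 21.74497 = 0.072.

0.072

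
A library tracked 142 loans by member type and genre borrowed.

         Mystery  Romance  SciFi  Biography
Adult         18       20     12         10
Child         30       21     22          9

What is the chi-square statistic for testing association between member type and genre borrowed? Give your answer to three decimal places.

2.674

Row totals: 60, 82. Column totals: 48, 41, 34, 19. Grand total N = 142.
Expected counts (row total × column total / N):
  Adult, Mystery: 60×48/142 = 20.2817
  Adult, Romance: 60×41/142 = 17.3239
  Adult, SciFi: 60×34/142 = 14.3662
  Adult, Biography: 60×19/142 = 8.0282
  Child, Mystery: 82×48/142 = 27.7183
  Child, Romance: 82×41/142 = 23.6761
  Child, SciFi: 82×34/142 = 19.6338
  Child, Biography: 82×19/142 = 10.9718
Contributions (O − E)²/E:
  (18 − 20.2817)²/20.2817 = 0.2567
  (20 − 17.3239)²/17.3239 = 0.4134
  (12 − 14.3662)²/14.3662 = 0.3897
  (10 − 8.0282)²/8.0282 = 0.4843
  (30 − 27.7183)²/27.7183 = 0.1878
  (21 − 23.6761)²/23.6761 = 0.3025
  (22 − 19.6338)²/19.6338 = 0.2852
  (9 − 10.9718)²/10.9718 = 0.3544
χ² = 0.2567 + 0.4134 + 0.3897 + 0.4843 + 0.1878 + 0.3025 + 0.2852 + 0.3544 = 2.674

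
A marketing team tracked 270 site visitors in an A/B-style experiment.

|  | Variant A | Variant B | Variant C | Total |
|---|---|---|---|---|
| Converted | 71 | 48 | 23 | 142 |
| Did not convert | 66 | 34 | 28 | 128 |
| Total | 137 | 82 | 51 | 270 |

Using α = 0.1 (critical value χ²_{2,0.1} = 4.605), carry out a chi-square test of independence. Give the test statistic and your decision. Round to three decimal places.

2.343; fail to reject H₀

Grand total N = 270.
Expected counts (row total × column total / N):
  Converted, Variant A: 142×137/270 = 72.0519
  Converted, Variant B: 142×82/270 = 43.1259
  Converted, Variant C: 142×51/270 = 26.8222
  Did not convert, Variant A: 128×137/270 = 64.9481
  Did not convert, Variant B: 128×82/270 = 38.8741
  Did not convert, Variant C: 128×51/270 = 24.1778
Contributions (O − E)²/E:
  (71 − 72.0519)²/72.0519 = 0.0154
  (48 − 43.1259)²/43.1259 = 0.5509
  (23 − 26.8222)²/26.8222 = 0.5447
  (66 − 64.9481)²/64.9481 = 0.0170
  (34 − 38.8741)²/38.8741 = 0.6111
  (28 − 24.1778)²/24.1778 = 0.6042
χ² = 0.0154 + 0.5509 + 0.5447 + 0.0170 + 0.6111 + 0.6042 = 2.343
df = (2−1)(3−1) = 2. Since 2.343 < 4.605, fail to reject the null hypothesis of independence at α = 0.1.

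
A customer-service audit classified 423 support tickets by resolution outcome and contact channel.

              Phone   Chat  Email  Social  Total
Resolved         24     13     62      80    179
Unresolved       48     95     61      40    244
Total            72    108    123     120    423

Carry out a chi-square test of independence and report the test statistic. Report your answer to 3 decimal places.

Grand total N = 423.
Expected counts (row total × column total / N):
  Resolved, Phone: 179×72/423 = 30.4681
  Resolved, Chat: 179×108/423 = 45.7021
  Resolved, Email: 179×123/423 = 52.0496
  Resolved, Social: 179×120/423 = 50.7801
  Unresolved, Phone: 244×72/423 = 41.5319
  Unresolved, Chat: 244×108/423 = 62.2979
  Unresolved, Email: 244×123/423 = 70.9504
  Unresolved, Social: 244×120/423 = 69.2199
Contributions (O − E)²/E:
  (24 − 30.4681)²/30.4681 = 1.3731
  (13 − 45.7021)²/45.7021 = 23.4000
  (62 − 52.0496)²/52.0496 = 1.9022
  (80 − 50.7801)²/50.7801 = 16.8137
  (48 − 41.5319)²/41.5319 = 1.0073
  (95 − 62.2979)²/62.2979 = 17.1663
  (61 − 70.9504)²/70.9504 = 1.3955
  (40 − 69.2199)²/69.2199 = 12.3346
χ² = 1.3731 + 23.4000 + 1.9022 + 16.8137 + 1.0073 + 17.1663 + 1.3955 + 12.3346 = 75.393

75.393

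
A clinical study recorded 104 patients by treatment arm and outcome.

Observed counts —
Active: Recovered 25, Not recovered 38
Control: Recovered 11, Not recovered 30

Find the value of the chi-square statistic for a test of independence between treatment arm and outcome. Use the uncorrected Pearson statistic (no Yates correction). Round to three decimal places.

Row totals: 63, 41. Column totals: 36, 68. Grand total N = 104.
Expected counts (row total × column total / N):
  Active, Recovered: 63×36/104 = 21.8077
  Active, Not recovered: 63×68/104 = 41.1923
  Control, Recovered: 41×36/104 = 14.1923
  Control, Not recovered: 41×68/104 = 26.8077
Contributions (O − E)²/E:
  (25 − 21.8077)²/21.8077 = 0.4673
  (38 − 41.1923)²/41.1923 = 0.2474
  (11 − 14.1923)²/14.1923 = 0.7180
  (30 − 26.8077)²/26.8077 = 0.3801
χ² = 0.4673 + 0.2474 + 0.7180 + 0.3801 = 1.813

1.813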